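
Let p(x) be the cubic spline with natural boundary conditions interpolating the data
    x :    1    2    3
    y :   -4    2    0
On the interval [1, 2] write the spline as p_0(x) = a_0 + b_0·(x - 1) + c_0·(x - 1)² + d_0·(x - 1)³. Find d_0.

Write M_i for p''(x_i). With h_i = 1, 1 and divided differences Δ_i = 6, -2, the continuity of p' gives the tridiagonal system
  1·M_0 + 4·M_1 + 1·M_2 = 6(Δ_1 - Δ_0) = -48
Natural end conditions: M_0 = M_2 = 0.
Hence M_0 = 0, M_1 = -12, M_2 = 0.
On [1, 2], with p_0(x) = a_0 + b_0·(x - 1) + c_0·(x - 1)² + d_0·(x - 1)³: c_0 = M_0/2 = 0, d_0 = (M_1 - M_0)/(6h_0) = -2, b_0 = Δ_0 - h_0(2M_0 + M_1)/6 = 8.

-2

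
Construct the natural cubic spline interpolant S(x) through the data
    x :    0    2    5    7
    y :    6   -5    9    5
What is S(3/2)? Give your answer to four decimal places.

-4.0048

Put m_i = S'' at the i-th knot. Here h = (2, 3, 2) and Δ = (-11/2, 14/3, -2), so the interior equations h_(i-1)·m_(i-1) + 2(h_(i-1)+h_i)·m_i + h_i·m_(i+1) = 6(Δ_i − Δ_(i-1)) read
  2·m_0 + 10·m_1 + 3·m_2 = 6(Δ_1 - Δ_0) = 61
  3·m_1 + 10·m_2 + 2·m_3 = 6(Δ_2 - Δ_1) = -40
Natural end conditions: m_0 = m_3 = 0.
Solving: m_0 = 0, m_1 = 730/91, m_2 = -583/91, m_3 = 0.
On [0, 2], S(x) = 6 - 4463/546·x + 0·x² + 365/546·x³.
With x = 3/2: S(3/2) = -833/208.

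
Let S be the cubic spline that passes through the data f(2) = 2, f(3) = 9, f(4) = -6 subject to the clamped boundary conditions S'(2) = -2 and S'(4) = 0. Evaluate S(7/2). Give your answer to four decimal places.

Let m_i = S''(x_i). Step sizes h_i = 1, 1; slopes of the chords Δ_i = (y_(i+1) - y_i)/h_i = 7, -15.
  1·m_0 + 4·m_1 + 1·m_2 = 6(Δ_1 - Δ_0) = -132
Clamped end conditions give two more equations: 2h_0·m_0 + h_0·m_1 = 6(Δ_0 - S'(2)) = 54 and h_1·m_1 + 2h_1·m_2 = 6(S'(4) - Δ_1) = 90.
Solving: m_0 = 61, m_1 = -68, m_2 = 79.
On [3, 4], S(x) = 9 - 11/2·(x - 3) - 34·(x - 3)² + 49/2·(x - 3)³.
With (x - 3) = 1/2: S(7/2) = 13/16.

0.8125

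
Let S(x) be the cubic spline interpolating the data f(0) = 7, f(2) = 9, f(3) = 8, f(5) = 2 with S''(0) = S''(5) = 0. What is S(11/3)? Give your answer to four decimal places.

6.4233

Put σ_i = S'' at the i-th knot. Here h = (2, 1, 2) and Δ = (1, -1, -3), so the interior equations h_(i-1)·σ_(i-1) + 2(h_(i-1)+h_i)·σ_i + h_i·σ_(i+1) = 6(Δ_i − Δ_(i-1)) read
  2·σ_0 + 6·σ_1 + 1·σ_2 = 6(Δ_1 - Δ_0) = -12
  1·σ_1 + 6·σ_2 + 2·σ_3 = 6(Δ_2 - Δ_1) = -12
Natural end conditions: σ_0 = σ_3 = 0.
Solving the tridiagonal system: σ_0 = 0, σ_1 = -12/7, σ_2 = -12/7, σ_3 = 0.
On [3, 5], S(x) = 8 - 13/7·(x - 3) - 6/7·(x - 3)² + 1/7·(x - 3)³.
With (x - 3) = 2/3: S(11/3) = 1214/189.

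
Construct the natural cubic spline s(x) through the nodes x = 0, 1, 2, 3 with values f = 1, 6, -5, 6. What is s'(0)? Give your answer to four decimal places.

With m_i denoting the second derivative at x_i, h_i = 1, 1, 1, and Δ_i = (y_(i+1) − y_i)/h_i = 5, -11, 11:
  1·m_0 + 4·m_1 + 1·m_2 = 6(Δ_1 - Δ_0) = -96
  1·m_1 + 4·m_2 + 1·m_3 = 6(Δ_2 - Δ_1) = 132
Natural end conditions: m_0 = m_3 = 0.
Solving the tridiagonal system: m_0 = 0, m_1 = -172/5, m_2 = 208/5, m_3 = 0.
On [0, 1], s'(x) = b_0 + 2c_0·x + 3d_0·x² with b_0 = Δ_0 - h_0(2m_0 + m_1)/6 = 161/15, c_0 = m_0/2 = 0, d_0 = (m_1 - m_0)/(6h_0) = -86/15. So s'(0) = 161/15.

10.7333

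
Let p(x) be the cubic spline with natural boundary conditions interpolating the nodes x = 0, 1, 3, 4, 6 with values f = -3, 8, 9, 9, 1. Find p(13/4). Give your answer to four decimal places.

8.9511

Put m_i = p'' at the i-th knot. Here h = (1, 2, 1, 2) and Δ = (11, 1/2, 0, -4), so the interior equations h_(i-1)·m_(i-1) + 2(h_(i-1)+h_i)·m_i + h_i·m_(i+1) = 6(Δ_i − Δ_(i-1)) read
  1·m_0 + 6·m_1 + 2·m_2 = 6(Δ_1 - Δ_0) = -63
  2·m_1 + 6·m_2 + 1·m_3 = 6(Δ_2 - Δ_1) = -3
  1·m_2 + 6·m_3 + 2·m_4 = 6(Δ_3 - Δ_2) = -24
Natural end conditions: m_0 = m_4 = 0.
Hence m_0 = 0, m_1 = -739/62, m_2 = 132/31, m_3 = -146/31, m_4 = 0.
On [3, 4], p(x) = 9 - 59/93·(x - 3) + 66/31·(x - 3)² - 139/93·(x - 3)³.
With (x - 3) = 1/4: p(13/4) = 17759/1984.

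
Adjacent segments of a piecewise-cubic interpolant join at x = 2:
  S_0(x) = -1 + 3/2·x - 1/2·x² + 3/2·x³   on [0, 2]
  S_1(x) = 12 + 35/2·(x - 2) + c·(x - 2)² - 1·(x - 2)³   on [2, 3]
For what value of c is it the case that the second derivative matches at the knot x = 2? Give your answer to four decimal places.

8.5000

S_0''(x) = -1 + 9·x, so S_0''(2) = 17. On the right, S_1''(2) = 2c, so c = 17/2.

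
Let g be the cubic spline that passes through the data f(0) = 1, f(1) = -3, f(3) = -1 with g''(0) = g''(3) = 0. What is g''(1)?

Write σ_i for g''(x_i). With h_i = 1, 2 and divided differences Δ_i = -4, 1, the continuity of g' gives the tridiagonal system
  1·σ_0 + 6·σ_1 + 2·σ_2 = 6(Δ_1 - Δ_0) = 30
Natural end conditions: σ_0 = σ_2 = 0.
Solving: σ_0 = 0, σ_1 = 5, σ_2 = 0.

5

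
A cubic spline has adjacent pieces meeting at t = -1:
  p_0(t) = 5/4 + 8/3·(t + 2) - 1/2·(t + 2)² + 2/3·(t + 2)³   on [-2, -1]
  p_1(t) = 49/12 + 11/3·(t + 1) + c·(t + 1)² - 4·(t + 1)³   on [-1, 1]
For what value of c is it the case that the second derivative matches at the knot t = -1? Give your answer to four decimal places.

p_0''(t) = -1 + 4·(t + 2), so p_0''(-1) = 3. On the right, p_1''(-1) = 2c, so c = 3/2.

1.5000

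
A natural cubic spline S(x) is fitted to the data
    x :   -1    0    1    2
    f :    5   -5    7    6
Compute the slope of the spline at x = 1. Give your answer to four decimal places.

8.8667

Put M_i = S'' at the i-th knot. Here h = (1, 1, 1) and Δ = (-10, 12, -1), so the interior equations h_(i-1)·M_(i-1) + 2(h_(i-1)+h_i)·M_i + h_i·M_(i+1) = 6(Δ_i − Δ_(i-1)) read
  1·M_0 + 4·M_1 + 1·M_2 = 6(Δ_1 - Δ_0) = 132
  1·M_1 + 4·M_2 + 1·M_3 = 6(Δ_2 - Δ_1) = -78
Natural end conditions: M_0 = M_3 = 0.
Solving the tridiagonal system: M_0 = 0, M_1 = 202/5, M_2 = -148/5, M_3 = 0.
On [1, 2], S'(x) = b_2 + 2c_2·(x - 1) + 3d_2·(x - 1)² with b_2 = Δ_2 - h_2(2M_2 + M_3)/6 = 133/15, c_2 = M_2/2 = -74/5, d_2 = (M_3 - M_2)/(6h_2) = 74/15. So S'(1) = 133/15.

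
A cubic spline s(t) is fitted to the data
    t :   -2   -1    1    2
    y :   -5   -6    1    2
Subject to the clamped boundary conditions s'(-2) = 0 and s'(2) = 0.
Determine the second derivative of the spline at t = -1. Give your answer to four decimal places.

7.2000

Write σ_i for s''(x_i). With h_i = 1, 2, 1 and divided differences Δ_i = -1, 7/2, 1, the continuity of s' gives the tridiagonal system
  1·σ_0 + 6·σ_1 + 2·σ_2 = 6(Δ_1 - Δ_0) = 27
  2·σ_1 + 6·σ_2 + 1·σ_3 = 6(Δ_2 - Δ_1) = -15
Clamped end conditions give two more equations: 2h_0·σ_0 + h_0·σ_1 = 6(Δ_0 - s'(-2)) = -6 and h_2·σ_2 + 2h_2·σ_3 = 6(s'(2) - Δ_2) = -6.
Hence σ_0 = -33/5, σ_1 = 36/5, σ_2 = -24/5, σ_3 = -3/5.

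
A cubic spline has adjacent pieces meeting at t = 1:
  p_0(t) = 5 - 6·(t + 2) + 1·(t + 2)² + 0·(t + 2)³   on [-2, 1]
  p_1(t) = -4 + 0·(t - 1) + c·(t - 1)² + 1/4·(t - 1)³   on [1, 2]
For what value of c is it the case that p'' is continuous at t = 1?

p_0''(t) = 2 + 0·(t + 2), so p_0''(1) = 2. On the right, p_1''(1) = 2c, so c = 1.

1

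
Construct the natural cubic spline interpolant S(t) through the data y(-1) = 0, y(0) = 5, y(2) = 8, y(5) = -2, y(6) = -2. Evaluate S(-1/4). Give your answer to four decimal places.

Let M_i = S''(x_i). Step sizes h_i = 1, 2, 3, 1; slopes of the chords Δ_i = (y_(i+1) - y_i)/h_i = 5, 3/2, -10/3, 0.
  1·M_0 + 6·M_1 + 2·M_2 = 6(Δ_1 - Δ_0) = -21
  2·M_1 + 10·M_2 + 3·M_3 = 6(Δ_2 - Δ_1) = -29
  3·M_2 + 8·M_3 + 1·M_4 = 6(Δ_3 - Δ_2) = 20
Natural end conditions: M_0 = M_4 = 0.
Solving the tridiagonal system: M_0 = 0, M_1 = -907/394, M_2 = -708/197, M_3 = 758/197, M_4 = 0.
On [-1, 0], S(t) = 0 + 12727/2364·(t + 1) + 0·(t + 1)² - 907/2364·(t + 1)³.
With (t + 1) = 3/4: S(-1/4) = 195469/50432.

3.8759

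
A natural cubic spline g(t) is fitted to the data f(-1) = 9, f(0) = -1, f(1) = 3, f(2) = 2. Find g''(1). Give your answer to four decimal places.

-13.6000

Write σ_i for g''(x_i). With h_i = 1, 1, 1 and divided differences Δ_i = -10, 4, -1, the continuity of g' gives the tridiagonal system
  1·σ_0 + 4·σ_1 + 1·σ_2 = 6(Δ_1 - Δ_0) = 84
  1·σ_1 + 4·σ_2 + 1·σ_3 = 6(Δ_2 - Δ_1) = -30
Natural end conditions: σ_0 = σ_3 = 0.
Hence σ_0 = 0, σ_1 = 122/5, σ_2 = -68/5, σ_3 = 0.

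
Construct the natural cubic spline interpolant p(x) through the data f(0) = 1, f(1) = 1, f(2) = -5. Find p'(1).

-3

With M_i denoting the second derivative at x_i, h_i = 1, 1, and Δ_i = (y_(i+1) − y_i)/h_i = 0, -6:
  1·M_0 + 4·M_1 + 1·M_2 = 6(Δ_1 - Δ_0) = -36
Natural end conditions: M_0 = M_2 = 0.
Solving the tridiagonal system: M_0 = 0, M_1 = -9, M_2 = 0.
On [1, 2], p'(x) = b_1 + 2c_1·(x - 1) + 3d_1·(x - 1)² with b_1 = Δ_1 - h_1(2M_1 + M_2)/6 = -3, c_1 = M_1/2 = -9/2, d_1 = (M_2 - M_1)/(6h_1) = 3/2. So p'(1) = -3.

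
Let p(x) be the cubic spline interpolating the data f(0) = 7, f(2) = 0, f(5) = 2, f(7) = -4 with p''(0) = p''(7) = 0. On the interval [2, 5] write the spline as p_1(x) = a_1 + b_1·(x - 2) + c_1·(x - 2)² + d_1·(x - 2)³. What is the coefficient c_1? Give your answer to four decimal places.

1.7363

Put M_i = p'' at the i-th knot. Here h = (2, 3, 2) and Δ = (-7/2, 2/3, -3), so the interior equations h_(i-1)·M_(i-1) + 2(h_(i-1)+h_i)·M_i + h_i·M_(i+1) = 6(Δ_i − Δ_(i-1)) read
  2·M_0 + 10·M_1 + 3·M_2 = 6(Δ_1 - Δ_0) = 25
  3·M_1 + 10·M_2 + 2·M_3 = 6(Δ_2 - Δ_1) = -22
Natural end conditions: M_0 = M_3 = 0.
Solving the tridiagonal system: M_0 = 0, M_1 = 316/91, M_2 = -295/91, M_3 = 0.
On [2, 5], with p_1(x) = a_1 + b_1·(x - 2) + c_1·(x - 2)² + d_1·(x - 2)³: c_1 = M_1/2 = 158/91, d_1 = (M_2 - M_1)/(6h_1) = -47/126, b_1 = Δ_1 - h_1(2M_1 + M_2)/6 = -647/546.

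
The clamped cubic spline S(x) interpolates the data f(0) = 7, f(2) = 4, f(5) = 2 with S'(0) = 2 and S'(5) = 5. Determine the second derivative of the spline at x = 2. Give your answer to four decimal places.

-0.2000

With m_i denoting the second derivative at x_i, h_i = 2, 3, and Δ_i = (y_(i+1) − y_i)/h_i = -3/2, -2/3:
  2·m_0 + 10·m_1 + 3·m_2 = 6(Δ_1 - Δ_0) = 5
Clamped end conditions give two more equations: 2h_0·m_0 + h_0·m_1 = 6(Δ_0 - S'(0)) = -21 and h_1·m_1 + 2h_1·m_2 = 6(S'(5) - Δ_1) = 34.
Solving: m_0 = -103/20, m_1 = -1/5, m_2 = 173/30.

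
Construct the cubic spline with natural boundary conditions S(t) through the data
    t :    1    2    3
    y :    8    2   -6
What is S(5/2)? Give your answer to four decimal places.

-1.8125

Put σ_i = S'' at the i-th knot. Here h = (1, 1) and Δ = (-6, -8), so the interior equations h_(i-1)·σ_(i-1) + 2(h_(i-1)+h_i)·σ_i + h_i·σ_(i+1) = 6(Δ_i − Δ_(i-1)) read
  1·σ_0 + 4·σ_1 + 1·σ_2 = 6(Δ_1 - Δ_0) = -12
Natural end conditions: σ_0 = σ_2 = 0.
Hence σ_0 = 0, σ_1 = -3, σ_2 = 0.
On [2, 3], S(t) = 2 - 7·(t - 2) - 3/2·(t - 2)² + 1/2·(t - 2)³.
With (t - 2) = 1/2: S(5/2) = -29/16.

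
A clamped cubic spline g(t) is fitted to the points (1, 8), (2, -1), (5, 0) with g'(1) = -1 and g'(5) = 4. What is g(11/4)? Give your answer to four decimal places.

With σ_i denoting the second derivative at x_i, h_i = 1, 3, and Δ_i = (y_(i+1) − y_i)/h_i = -9, 1/3:
  1·σ_0 + 8·σ_1 + 3·σ_2 = 6(Δ_1 - Δ_0) = 56
Clamped end conditions give two more equations: 2h_0·σ_0 + h_0·σ_1 = 6(Δ_0 - g'(1)) = -48 and h_1·σ_1 + 2h_1·σ_2 = 6(g'(5) - Δ_1) = 22.
Hence σ_0 = -119/4, σ_1 = 23/2, σ_2 = -25/12.
On [2, 5], g(t) = -1 - 81/8·(t - 2) + 23/4·(t - 2)² - 163/216·(t - 2)³.
With (t - 2) = 3/4: g(11/4) = -2907/512.

-5.6777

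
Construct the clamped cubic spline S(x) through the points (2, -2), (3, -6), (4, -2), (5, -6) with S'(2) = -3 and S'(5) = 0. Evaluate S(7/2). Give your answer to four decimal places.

Put M_i = S'' at the i-th knot. Here h = (1, 1, 1) and Δ = (-4, 4, -4), so the interior equations h_(i-1)·M_(i-1) + 2(h_(i-1)+h_i)·M_i + h_i·M_(i+1) = 6(Δ_i − Δ_(i-1)) read
  1·M_0 + 4·M_1 + 1·M_2 = 6(Δ_1 - Δ_0) = 48
  1·M_1 + 4·M_2 + 1·M_3 = 6(Δ_2 - Δ_1) = -48
Clamped end conditions give two more equations: 2h_0·M_0 + h_0·M_1 = 6(Δ_0 - S'(2)) = -6 and h_2·M_2 + 2h_2·M_3 = 6(S'(5) - Δ_2) = 24.
Hence M_0 = -68/5, M_1 = 106/5, M_2 = -116/5, M_3 = 118/5.
On [3, 4], S(x) = -6 + 4/5·(x - 3) + 53/5·(x - 3)² - 37/5·(x - 3)³.
With (x - 3) = 1/2: S(7/2) = -31/8.

-3.8750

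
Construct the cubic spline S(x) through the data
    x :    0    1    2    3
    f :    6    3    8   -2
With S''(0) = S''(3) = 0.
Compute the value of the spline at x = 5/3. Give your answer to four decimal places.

7.0840

Put M_i = S'' at the i-th knot. Here h = (1, 1, 1) and Δ = (-3, 5, -10), so the interior equations h_(i-1)·M_(i-1) + 2(h_(i-1)+h_i)·M_i + h_i·M_(i+1) = 6(Δ_i − Δ_(i-1)) read
  1·M_0 + 4·M_1 + 1·M_2 = 6(Δ_1 - Δ_0) = 48
  1·M_1 + 4·M_2 + 1·M_3 = 6(Δ_2 - Δ_1) = -90
Natural end conditions: M_0 = M_3 = 0.
Hence M_0 = 0, M_1 = 94/5, M_2 = -136/5, M_3 = 0.
On [1, 2], S(x) = 3 + 49/15·(x - 1) + 47/5·(x - 1)² - 23/3·(x - 1)³.
With (x - 1) = 2/3: S(5/3) = 2869/405.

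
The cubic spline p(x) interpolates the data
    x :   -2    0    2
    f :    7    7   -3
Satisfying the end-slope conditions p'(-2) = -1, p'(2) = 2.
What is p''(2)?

Put σ_i = p'' at the i-th knot. Here h = (2, 2) and Δ = (0, -5), so the interior equations h_(i-1)·σ_(i-1) + 2(h_(i-1)+h_i)·σ_i + h_i·σ_(i+1) = 6(Δ_i − Δ_(i-1)) read
  2·σ_0 + 8·σ_1 + 2·σ_2 = 6(Δ_1 - Δ_0) = -30
Clamped end conditions give two more equations: 2h_0·σ_0 + h_0·σ_1 = 6(Δ_0 - p'(-2)) = 6 and h_1·σ_1 + 2h_1·σ_2 = 6(p'(2) - Δ_1) = 42.
Forward elimination and back-substitution give σ_0 = 6, σ_1 = -9, σ_2 = 15.

15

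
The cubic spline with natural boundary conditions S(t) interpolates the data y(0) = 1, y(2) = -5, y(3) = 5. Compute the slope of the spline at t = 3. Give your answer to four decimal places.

With σ_i denoting the second derivative at x_i, h_i = 2, 1, and Δ_i = (y_(i+1) − y_i)/h_i = -3, 10:
  2·σ_0 + 6·σ_1 + 1·σ_2 = 6(Δ_1 - Δ_0) = 78
Natural end conditions: σ_0 = σ_2 = 0.
Solving the tridiagonal system: σ_0 = 0, σ_1 = 13, σ_2 = 0.
On [2, 3], S'(t) = b_1 + 2c_1·(t - 2) + 3d_1·(t - 2)² with b_1 = Δ_1 - h_1(2σ_1 + σ_2)/6 = 17/3, c_1 = σ_1/2 = 13/2, d_1 = (σ_2 - σ_1)/(6h_1) = -13/6. So S'(3) = 73/6.

12.1667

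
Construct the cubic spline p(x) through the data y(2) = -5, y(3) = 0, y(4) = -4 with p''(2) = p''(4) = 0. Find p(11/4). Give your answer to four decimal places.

-0.5117

With M_i denoting the second derivative at x_i, h_i = 1, 1, and Δ_i = (y_(i+1) − y_i)/h_i = 5, -4:
  1·M_0 + 4·M_1 + 1·M_2 = 6(Δ_1 - Δ_0) = -54
Natural end conditions: M_0 = M_2 = 0.
Forward elimination and back-substitution give M_0 = 0, M_1 = -27/2, M_2 = 0.
On [2, 3], p(x) = -5 + 29/4·(x - 2) + 0·(x - 2)² - 9/4·(x - 2)³.
With (x - 2) = 3/4: p(11/4) = -131/256.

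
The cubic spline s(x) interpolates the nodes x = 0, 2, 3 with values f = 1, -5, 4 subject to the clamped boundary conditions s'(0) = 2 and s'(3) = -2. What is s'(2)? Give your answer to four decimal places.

7.8333

Let σ_i = s''(x_i). Step sizes h_i = 2, 1; slopes of the chords Δ_i = (y_(i+1) - y_i)/h_i = -3, 9.
  2·σ_0 + 6·σ_1 + 1·σ_2 = 6(Δ_1 - Δ_0) = 72
Clamped end conditions give two more equations: 2h_0·σ_0 + h_0·σ_1 = 6(Δ_0 - s'(0)) = -30 and h_1·σ_1 + 2h_1·σ_2 = 6(s'(3) - Δ_1) = -66.
Solving: σ_0 = -125/6, σ_1 = 80/3, σ_2 = -139/3.
On [2, 3], s'(x) = b_1 + 2c_1·(x - 2) + 3d_1·(x - 2)² with b_1 = Δ_1 - h_1(2σ_1 + σ_2)/6 = 47/6, c_1 = σ_1/2 = 40/3, d_1 = (σ_2 - σ_1)/(6h_1) = -73/6. So s'(2) = 47/6.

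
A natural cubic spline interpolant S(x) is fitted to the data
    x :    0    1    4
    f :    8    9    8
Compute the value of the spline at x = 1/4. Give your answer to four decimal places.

8.2891

With M_i denoting the second derivative at x_i, h_i = 1, 3, and Δ_i = (y_(i+1) − y_i)/h_i = 1, -1/3:
  1·M_0 + 8·M_1 + 3·M_2 = 6(Δ_1 - Δ_0) = -8
Natural end conditions: M_0 = M_2 = 0.
Forward elimination and back-substitution give M_0 = 0, M_1 = -1, M_2 = 0.
On [0, 1], S(x) = 8 + 7/6·x + 0·x² - 1/6·x³.
With x = 1/4: S(1/4) = 1061/128.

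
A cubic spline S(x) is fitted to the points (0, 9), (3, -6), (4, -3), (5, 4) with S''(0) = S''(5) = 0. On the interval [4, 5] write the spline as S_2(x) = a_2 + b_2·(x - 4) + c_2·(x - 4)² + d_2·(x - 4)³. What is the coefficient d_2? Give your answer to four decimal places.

Let σ_i = S''(x_i). Step sizes h_i = 3, 1, 1; slopes of the chords Δ_i = (y_(i+1) - y_i)/h_i = -5, 3, 7.
  3·σ_0 + 8·σ_1 + 1·σ_2 = 6(Δ_1 - Δ_0) = 48
  1·σ_1 + 4·σ_2 + 1·σ_3 = 6(Δ_2 - Δ_1) = 24
Natural end conditions: σ_0 = σ_3 = 0.
Hence σ_0 = 0, σ_1 = 168/31, σ_2 = 144/31, σ_3 = 0.
On [4, 5], with S_2(x) = a_2 + b_2·(x - 4) + c_2·(x - 4)² + d_2·(x - 4)³: c_2 = σ_2/2 = 72/31, d_2 = (σ_3 - σ_2)/(6h_2) = -24/31, b_2 = Δ_2 - h_2(2σ_2 + σ_3)/6 = 169/31.

-0.7742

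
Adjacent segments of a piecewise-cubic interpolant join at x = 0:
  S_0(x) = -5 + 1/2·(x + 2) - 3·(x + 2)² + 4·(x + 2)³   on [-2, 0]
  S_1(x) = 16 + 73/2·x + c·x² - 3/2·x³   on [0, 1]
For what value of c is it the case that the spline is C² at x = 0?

S_0''(x) = -6 + 24·(x + 2), so S_0''(0) = 42. On the right, S_1''(0) = 2c, so c = 21.

21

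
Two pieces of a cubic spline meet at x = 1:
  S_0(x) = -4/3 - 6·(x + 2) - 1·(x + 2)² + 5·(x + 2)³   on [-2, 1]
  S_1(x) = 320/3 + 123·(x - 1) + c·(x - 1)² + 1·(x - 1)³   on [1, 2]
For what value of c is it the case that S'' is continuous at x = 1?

S_0''(x) = -2 + 30·(x + 2), so S_0''(1) = 88. On the right, S_1''(1) = 2c, so c = 44.

44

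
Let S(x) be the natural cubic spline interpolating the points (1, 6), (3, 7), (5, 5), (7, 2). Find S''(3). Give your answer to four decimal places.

-1.1000

Put σ_i = S'' at the i-th knot. Here h = (2, 2, 2) and Δ = (1/2, -1, -3/2), so the interior equations h_(i-1)·σ_(i-1) + 2(h_(i-1)+h_i)·σ_i + h_i·σ_(i+1) = 6(Δ_i − Δ_(i-1)) read
  2·σ_0 + 8·σ_1 + 2·σ_2 = 6(Δ_1 - Δ_0) = -9
  2·σ_1 + 8·σ_2 + 2·σ_3 = 6(Δ_2 - Δ_1) = -3
Natural end conditions: σ_0 = σ_3 = 0.
Solving: σ_0 = 0, σ_1 = -11/10, σ_2 = -1/10, σ_3 = 0.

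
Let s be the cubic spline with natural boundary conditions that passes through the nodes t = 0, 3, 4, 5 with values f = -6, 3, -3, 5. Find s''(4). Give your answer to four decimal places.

23.4194

Let M_i = s''(x_i). Step sizes h_i = 3, 1, 1; slopes of the chords Δ_i = (y_(i+1) - y_i)/h_i = 3, -6, 8.
  3·M_0 + 8·M_1 + 1·M_2 = 6(Δ_1 - Δ_0) = -54
  1·M_1 + 4·M_2 + 1·M_3 = 6(Δ_2 - Δ_1) = 84
Natural end conditions: M_0 = M_3 = 0.
Forward elimination and back-substitution give M_0 = 0, M_1 = -300/31, M_2 = 726/31, M_3 = 0.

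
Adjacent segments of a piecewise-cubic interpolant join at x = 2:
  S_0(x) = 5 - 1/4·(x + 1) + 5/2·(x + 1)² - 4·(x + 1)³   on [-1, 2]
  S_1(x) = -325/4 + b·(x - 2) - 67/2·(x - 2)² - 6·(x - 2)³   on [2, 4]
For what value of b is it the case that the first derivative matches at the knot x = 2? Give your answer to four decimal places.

-93.2500

S_0'(x) = -1/4 + 5·(x + 1) - 12·(x + 1)², so S_0'(2) = -373/4. On the right, S_1'(2) = b, so b = -373/4.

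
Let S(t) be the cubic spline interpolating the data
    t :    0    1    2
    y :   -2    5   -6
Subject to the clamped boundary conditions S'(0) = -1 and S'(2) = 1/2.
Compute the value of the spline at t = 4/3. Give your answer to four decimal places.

1.6852

Write m_i for S''(x_i). With h_i = 1, 1 and divided differences Δ_i = 7, -11, the continuity of S' gives the tridiagonal system
  1·m_0 + 4·m_1 + 1·m_2 = 6(Δ_1 - Δ_0) = -108
Clamped end conditions give two more equations: 2h_0·m_0 + h_0·m_1 = 6(Δ_0 - S'(0)) = 48 and h_1·m_1 + 2h_1·m_2 = 6(S'(2) - Δ_1) = 69.
Hence m_0 = 207/4, m_1 = -111/2, m_2 = 249/4.
On [1, 2], S(t) = 5 - 23/8·(t - 1) - 111/4·(t - 1)² + 157/8·(t - 1)³.
With (t - 1) = 1/3: S(4/3) = 91/54.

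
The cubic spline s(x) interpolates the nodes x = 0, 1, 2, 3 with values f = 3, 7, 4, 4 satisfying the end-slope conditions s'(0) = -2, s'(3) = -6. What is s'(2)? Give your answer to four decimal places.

-1.1333

With m_i denoting the second derivative at x_i, h_i = 1, 1, 1, and Δ_i = (y_(i+1) − y_i)/h_i = 4, -3, 0:
  1·m_0 + 4·m_1 + 1·m_2 = 6(Δ_1 - Δ_0) = -42
  1·m_1 + 4·m_2 + 1·m_3 = 6(Δ_2 - Δ_1) = 18
Clamped end conditions give two more equations: 2h_0·m_0 + h_0·m_1 = 6(Δ_0 - s'(0)) = 36 and h_2·m_2 + 2h_2·m_3 = 6(s'(3) - Δ_2) = -36.
Forward elimination and back-substitution give m_0 = 434/15, m_1 = -328/15, m_2 = 248/15, m_3 = -394/15.
On [2, 3], s'(x) = b_2 + 2c_2·(x - 2) + 3d_2·(x - 2)² with b_2 = Δ_2 - h_2(2m_2 + m_3)/6 = -17/15, c_2 = m_2/2 = 124/15, d_2 = (m_3 - m_2)/(6h_2) = -107/15. So s'(2) = -17/15.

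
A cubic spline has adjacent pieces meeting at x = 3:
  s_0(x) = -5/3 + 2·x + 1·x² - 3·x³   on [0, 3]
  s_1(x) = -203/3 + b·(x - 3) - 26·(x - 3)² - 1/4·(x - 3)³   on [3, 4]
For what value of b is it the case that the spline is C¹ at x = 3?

-73

s_0'(x) = 2 + 2·x - 9·x², so s_0'(3) = -73. On the right, s_1'(3) = b, so b = -73.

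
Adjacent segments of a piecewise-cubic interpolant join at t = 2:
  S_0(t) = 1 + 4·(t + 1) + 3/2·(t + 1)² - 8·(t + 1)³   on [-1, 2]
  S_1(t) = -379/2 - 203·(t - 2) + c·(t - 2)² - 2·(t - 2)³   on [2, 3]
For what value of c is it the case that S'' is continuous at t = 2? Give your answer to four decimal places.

-70.5000

S_0''(t) = 3 - 48·(t + 1), so S_0''(2) = -141. On the right, S_1''(2) = 2c, so c = -141/2.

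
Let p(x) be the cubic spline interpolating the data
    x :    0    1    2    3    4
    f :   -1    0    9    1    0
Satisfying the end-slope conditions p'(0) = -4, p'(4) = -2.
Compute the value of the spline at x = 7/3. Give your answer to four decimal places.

Let M_i = p''(x_i). Step sizes h_i = 1, 1, 1, 1; slopes of the chords Δ_i = (y_(i+1) - y_i)/h_i = 1, 9, -8, -1.
  1·M_0 + 4·M_1 + 1·M_2 = 6(Δ_1 - Δ_0) = 48
  1·M_1 + 4·M_2 + 1·M_3 = 6(Δ_2 - Δ_1) = -102
  1·M_2 + 4·M_3 + 1·M_4 = 6(Δ_3 - Δ_2) = 42
Clamped end conditions give two more equations: 2h_0·M_0 + h_0·M_1 = 6(Δ_0 - p'(0)) = 30 and h_3·M_3 + 2h_3·M_4 = 6(p'(4) - Δ_3) = -6.
Forward elimination and back-substitution give M_0 = 143/28, M_1 = 277/14, M_2 = -145/4, M_3 = 325/14, M_4 = -409/28.
On [2, 3], p(x) = 9 + 3/14·(x - 2) - 145/8·(x - 2)² + 555/56·(x - 2)³.
With (x - 2) = 1/3: p(7/3) = 1871/252.

7.4246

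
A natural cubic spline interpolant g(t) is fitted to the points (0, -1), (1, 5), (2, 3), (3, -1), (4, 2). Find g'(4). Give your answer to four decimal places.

4.8750

Put σ_i = g'' at the i-th knot. Here h = (1, 1, 1, 1) and Δ = (6, -2, -4, 3), so the interior equations h_(i-1)·σ_(i-1) + 2(h_(i-1)+h_i)·σ_i + h_i·σ_(i+1) = 6(Δ_i − Δ_(i-1)) read
  1·σ_0 + 4·σ_1 + 1·σ_2 = 6(Δ_1 - Δ_0) = -48
  1·σ_1 + 4·σ_2 + 1·σ_3 = 6(Δ_2 - Δ_1) = -12
  1·σ_2 + 4·σ_3 + 1·σ_4 = 6(Δ_3 - Δ_2) = 42
Natural end conditions: σ_0 = σ_4 = 0.
Forward elimination and back-substitution give σ_0 = 0, σ_1 = -45/4, σ_2 = -3, σ_3 = 45/4, σ_4 = 0.
On [3, 4], g'(t) = b_3 + 2c_3·(t - 3) + 3d_3·(t - 3)² with b_3 = Δ_3 - h_3(2σ_3 + σ_4)/6 = -3/4, c_3 = σ_3/2 = 45/8, d_3 = (σ_4 - σ_3)/(6h_3) = -15/8. So g'(4) = 39/8.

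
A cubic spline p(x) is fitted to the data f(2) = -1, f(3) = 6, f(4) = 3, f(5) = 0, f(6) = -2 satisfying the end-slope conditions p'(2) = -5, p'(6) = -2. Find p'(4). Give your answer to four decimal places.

Write M_i for p''(x_i). With h_i = 1, 1, 1, 1 and divided differences Δ_i = 7, -3, -3, -2, the continuity of p' gives the tridiagonal system
  1·M_0 + 4·M_1 + 1·M_2 = 6(Δ_1 - Δ_0) = -60
  1·M_1 + 4·M_2 + 1·M_3 = 6(Δ_2 - Δ_1) = 0
  1·M_2 + 4·M_3 + 1·M_4 = 6(Δ_3 - Δ_2) = 6
Clamped end conditions give two more equations: 2h_0·M_0 + h_0·M_1 = 6(Δ_0 - p'(2)) = 72 and h_3·M_3 + 2h_3·M_4 = 6(p'(6) - Δ_3) = 0.
Solving: M_0 = 711/14, M_1 = -207/7, M_2 = 15/2, M_3 = -3/7, M_4 = 3/14.
On [4, 5], p'(x) = b_2 + 2c_2·(x - 4) + 3d_2·(x - 4)² with b_2 = Δ_2 - h_2(2M_2 + M_3)/6 = -38/7, c_2 = M_2/2 = 15/4, d_2 = (M_3 - M_2)/(6h_2) = -37/28. So p'(4) = -38/7.

-5.4286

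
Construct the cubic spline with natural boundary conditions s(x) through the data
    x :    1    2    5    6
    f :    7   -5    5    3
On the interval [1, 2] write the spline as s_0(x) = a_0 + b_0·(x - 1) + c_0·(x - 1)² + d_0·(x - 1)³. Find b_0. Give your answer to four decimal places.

-14.5212

Write m_i for s''(x_i). With h_i = 1, 3, 1 and divided differences Δ_i = -12, 10/3, -2, the continuity of s' gives the tridiagonal system
  1·m_0 + 8·m_1 + 3·m_2 = 6(Δ_1 - Δ_0) = 92
  3·m_1 + 8·m_2 + 1·m_3 = 6(Δ_2 - Δ_1) = -32
Natural end conditions: m_0 = m_3 = 0.
Forward elimination and back-substitution give m_0 = 0, m_1 = 832/55, m_2 = -532/55, m_3 = 0.
On [1, 2], with s_0(x) = a_0 + b_0·(x - 1) + c_0·(x - 1)² + d_0·(x - 1)³: c_0 = m_0/2 = 0, d_0 = (m_1 - m_0)/(6h_0) = 416/165, b_0 = Δ_0 - h_0(2m_0 + m_1)/6 = -2396/165.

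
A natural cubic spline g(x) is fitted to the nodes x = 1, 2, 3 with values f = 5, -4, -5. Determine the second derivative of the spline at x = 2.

Write M_i for g''(x_i). With h_i = 1, 1 and divided differences Δ_i = -9, -1, the continuity of g' gives the tridiagonal system
  1·M_0 + 4·M_1 + 1·M_2 = 6(Δ_1 - Δ_0) = 48
Natural end conditions: M_0 = M_2 = 0.
Hence M_0 = 0, M_1 = 12, M_2 = 0.

12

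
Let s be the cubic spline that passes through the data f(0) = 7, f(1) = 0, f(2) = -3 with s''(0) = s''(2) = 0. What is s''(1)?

Write m_i for s''(x_i). With h_i = 1, 1 and divided differences Δ_i = -7, -3, the continuity of s' gives the tridiagonal system
  1·m_0 + 4·m_1 + 1·m_2 = 6(Δ_1 - Δ_0) = 24
Natural end conditions: m_0 = m_2 = 0.
Forward elimination and back-substitution give m_0 = 0, m_1 = 6, m_2 = 0.

6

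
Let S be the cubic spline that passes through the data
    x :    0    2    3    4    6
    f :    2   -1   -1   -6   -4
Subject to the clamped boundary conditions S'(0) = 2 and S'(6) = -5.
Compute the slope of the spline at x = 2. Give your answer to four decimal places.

Write m_i for S''(x_i). With h_i = 2, 1, 1, 2 and divided differences Δ_i = -3/2, 0, -5, 1, the continuity of S' gives the tridiagonal system
  2·m_0 + 6·m_1 + 1·m_2 = 6(Δ_1 - Δ_0) = 9
  1·m_1 + 4·m_2 + 1·m_3 = 6(Δ_2 - Δ_1) = -30
  1·m_2 + 6·m_3 + 2·m_4 = 6(Δ_3 - Δ_2) = 36
Clamped end conditions give two more equations: 2h_0·m_0 + h_0·m_1 = 6(Δ_0 - S'(0)) = -21 and h_3·m_3 + 2h_3·m_4 = 6(S'(6) - Δ_3) = -36.
Solving the tridiagonal system: m_0 = -1013/120, m_1 = 383/60, m_2 = -149/12, m_3 = 797/60, m_4 = -1877/120.
On [2, 3], S'(x) = b_1 + 2c_1·(x - 2) + 3d_1·(x - 2)² with b_1 = Δ_1 - h_1(2m_1 + m_2)/6 = -7/120, c_1 = m_1/2 = 383/120, d_1 = (m_2 - m_1)/(6h_1) = -47/15. So S'(2) = -7/120.

-0.0583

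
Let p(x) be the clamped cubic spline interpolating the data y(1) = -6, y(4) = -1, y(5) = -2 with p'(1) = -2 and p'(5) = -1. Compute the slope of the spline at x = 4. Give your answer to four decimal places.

With m_i denoting the second derivative at x_i, h_i = 3, 1, and Δ_i = (y_(i+1) − y_i)/h_i = 5/3, -1:
  3·m_0 + 8·m_1 + 1·m_2 = 6(Δ_1 - Δ_0) = -16
Clamped end conditions give two more equations: 2h_0·m_0 + h_0·m_1 = 6(Δ_0 - p'(1)) = 22 and h_1·m_1 + 2h_1·m_2 = 6(p'(5) - Δ_1) = 0.
Hence m_0 = 71/12, m_1 = -9/2, m_2 = 9/4.
On [4, 5], p'(x) = b_1 + 2c_1·(x - 4) + 3d_1·(x - 4)² with b_1 = Δ_1 - h_1(2m_1 + m_2)/6 = 1/8, c_1 = m_1/2 = -9/4, d_1 = (m_2 - m_1)/(6h_1) = 9/8. So p'(4) = 1/8.

0.1250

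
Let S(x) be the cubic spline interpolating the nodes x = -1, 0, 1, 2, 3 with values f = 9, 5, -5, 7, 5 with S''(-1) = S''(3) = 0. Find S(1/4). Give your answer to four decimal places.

1.8170

Put m_i = S'' at the i-th knot. Here h = (1, 1, 1, 1) and Δ = (-4, -10, 12, -2), so the interior equations h_(i-1)·m_(i-1) + 2(h_(i-1)+h_i)·m_i + h_i·m_(i+1) = 6(Δ_i − Δ_(i-1)) read
  1·m_0 + 4·m_1 + 1·m_2 = 6(Δ_1 - Δ_0) = -36
  1·m_1 + 4·m_2 + 1·m_3 = 6(Δ_2 - Δ_1) = 132
  1·m_2 + 4·m_3 + 1·m_4 = 6(Δ_3 - Δ_2) = -84
Natural end conditions: m_0 = m_4 = 0.
Solving: m_0 = 0, m_1 = -144/7, m_2 = 324/7, m_3 = -228/7, m_4 = 0.
On [0, 1], S(x) = 5 - 76/7·x - 72/7·x² + 78/7·x³.
With x = 1/4: S(1/4) = 407/224.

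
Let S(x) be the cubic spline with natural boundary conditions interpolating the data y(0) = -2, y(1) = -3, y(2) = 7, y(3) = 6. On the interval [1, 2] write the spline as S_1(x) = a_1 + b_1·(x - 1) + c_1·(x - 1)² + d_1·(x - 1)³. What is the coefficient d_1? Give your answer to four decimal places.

-7.3333

Put m_i = S'' at the i-th knot. Here h = (1, 1, 1) and Δ = (-1, 10, -1), so the interior equations h_(i-1)·m_(i-1) + 2(h_(i-1)+h_i)·m_i + h_i·m_(i+1) = 6(Δ_i − Δ_(i-1)) read
  1·m_0 + 4·m_1 + 1·m_2 = 6(Δ_1 - Δ_0) = 66
  1·m_1 + 4·m_2 + 1·m_3 = 6(Δ_2 - Δ_1) = -66
Natural end conditions: m_0 = m_3 = 0.
Solving: m_0 = 0, m_1 = 22, m_2 = -22, m_3 = 0.
On [1, 2], with S_1(x) = a_1 + b_1·(x - 1) + c_1·(x - 1)² + d_1·(x - 1)³: c_1 = m_1/2 = 11, d_1 = (m_2 - m_1)/(6h_1) = -22/3, b_1 = Δ_1 - h_1(2m_1 + m_2)/6 = 19/3.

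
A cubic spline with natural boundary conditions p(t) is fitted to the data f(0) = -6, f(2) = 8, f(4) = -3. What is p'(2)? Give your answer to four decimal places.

With M_i denoting the second derivative at x_i, h_i = 2, 2, and Δ_i = (y_(i+1) − y_i)/h_i = 7, -11/2:
  2·M_0 + 8·M_1 + 2·M_2 = 6(Δ_1 - Δ_0) = -75
Natural end conditions: M_0 = M_2 = 0.
Hence M_0 = 0, M_1 = -75/8, M_2 = 0.
On [2, 4], p'(t) = b_1 + 2c_1·(t - 2) + 3d_1·(t - 2)² with b_1 = Δ_1 - h_1(2M_1 + M_2)/6 = 3/4, c_1 = M_1/2 = -75/16, d_1 = (M_2 - M_1)/(6h_1) = 25/32. So p'(2) = 3/4.

0.7500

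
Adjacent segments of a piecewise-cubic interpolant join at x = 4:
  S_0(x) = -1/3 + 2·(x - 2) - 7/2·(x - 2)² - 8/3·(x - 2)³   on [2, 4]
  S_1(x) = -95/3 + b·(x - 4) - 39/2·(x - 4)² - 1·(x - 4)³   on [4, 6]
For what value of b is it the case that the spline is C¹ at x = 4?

S_0'(x) = 2 - 7·(x - 2) - 8·(x - 2)², so S_0'(4) = -44. On the right, S_1'(4) = b, so b = -44.

-44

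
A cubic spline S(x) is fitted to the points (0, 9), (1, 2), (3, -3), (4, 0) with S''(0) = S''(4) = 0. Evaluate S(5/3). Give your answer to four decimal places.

With σ_i denoting the second derivative at x_i, h_i = 1, 2, 1, and Δ_i = (y_(i+1) − y_i)/h_i = -7, -5/2, 3:
  1·σ_0 + 6·σ_1 + 2·σ_2 = 6(Δ_1 - Δ_0) = 27
  2·σ_1 + 6·σ_2 + 1·σ_3 = 6(Δ_2 - Δ_1) = 33
Natural end conditions: σ_0 = σ_3 = 0.
Solving: σ_0 = 0, σ_1 = 3, σ_2 = 9/2, σ_3 = 0.
On [1, 3], S(x) = 2 - 6·(x - 1) + 3/2·(x - 1)² + 1/8·(x - 1)³.
With (x - 1) = 2/3: S(5/3) = -35/27.

-1.2963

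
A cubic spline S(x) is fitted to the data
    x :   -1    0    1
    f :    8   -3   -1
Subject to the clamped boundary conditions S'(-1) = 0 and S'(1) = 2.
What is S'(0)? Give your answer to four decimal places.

Put M_i = S'' at the i-th knot. Here h = (1, 1) and Δ = (-11, 2), so the interior equations h_(i-1)·M_(i-1) + 2(h_(i-1)+h_i)·M_i + h_i·M_(i+1) = 6(Δ_i − Δ_(i-1)) read
  1·M_0 + 4·M_1 + 1·M_2 = 6(Δ_1 - Δ_0) = 78
Clamped end conditions give two more equations: 2h_0·M_0 + h_0·M_1 = 6(Δ_0 - S'(-1)) = -66 and h_1·M_1 + 2h_1·M_2 = 6(S'(1) - Δ_1) = 0.
Forward elimination and back-substitution give M_0 = -103/2, M_1 = 37, M_2 = -37/2.
On [0, 1], S'(x) = b_1 + 2c_1·x + 3d_1·x² with b_1 = Δ_1 - h_1(2M_1 + M_2)/6 = -29/4, c_1 = M_1/2 = 37/2, d_1 = (M_2 - M_1)/(6h_1) = -37/4. So S'(0) = -29/4.

-7.2500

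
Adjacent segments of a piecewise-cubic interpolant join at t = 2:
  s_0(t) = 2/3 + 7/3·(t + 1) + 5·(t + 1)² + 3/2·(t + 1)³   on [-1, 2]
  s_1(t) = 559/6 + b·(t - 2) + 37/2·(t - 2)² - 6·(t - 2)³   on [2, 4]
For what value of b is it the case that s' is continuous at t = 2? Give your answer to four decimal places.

72.8333

s_0'(t) = 7/3 + 10·(t + 1) + 9/2·(t + 1)², so s_0'(2) = 437/6. On the right, s_1'(2) = b, so b = 437/6.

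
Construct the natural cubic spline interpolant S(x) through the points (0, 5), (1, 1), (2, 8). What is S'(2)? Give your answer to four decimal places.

9.7500

Put M_i = S'' at the i-th knot. Here h = (1, 1) and Δ = (-4, 7), so the interior equations h_(i-1)·M_(i-1) + 2(h_(i-1)+h_i)·M_i + h_i·M_(i+1) = 6(Δ_i − Δ_(i-1)) read
  1·M_0 + 4·M_1 + 1·M_2 = 6(Δ_1 - Δ_0) = 66
Natural end conditions: M_0 = M_2 = 0.
Hence M_0 = 0, M_1 = 33/2, M_2 = 0.
On [1, 2], S'(x) = b_1 + 2c_1·(x - 1) + 3d_1·(x - 1)² with b_1 = Δ_1 - h_1(2M_1 + M_2)/6 = 3/2, c_1 = M_1/2 = 33/4, d_1 = (M_2 - M_1)/(6h_1) = -11/4. So S'(2) = 39/4.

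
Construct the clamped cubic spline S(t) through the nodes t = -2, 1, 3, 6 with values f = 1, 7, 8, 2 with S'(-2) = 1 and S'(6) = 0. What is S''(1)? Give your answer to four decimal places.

With σ_i denoting the second derivative at x_i, h_i = 3, 2, 3, and Δ_i = (y_(i+1) − y_i)/h_i = 2, 1/2, -2:
  3·σ_0 + 10·σ_1 + 2·σ_2 = 6(Δ_1 - Δ_0) = -9
  2·σ_1 + 10·σ_2 + 3·σ_3 = 6(Δ_2 - Δ_1) = -15
Clamped end conditions give two more equations: 2h_0·σ_0 + h_0·σ_1 = 6(Δ_0 - S'(-2)) = 6 and h_2·σ_2 + 2h_2·σ_3 = 6(S'(6) - Δ_2) = 12.
Solving the tridiagonal system: σ_0 = 131/91, σ_1 = -80/91, σ_2 = -206/91, σ_3 = 285/91.

-0.8791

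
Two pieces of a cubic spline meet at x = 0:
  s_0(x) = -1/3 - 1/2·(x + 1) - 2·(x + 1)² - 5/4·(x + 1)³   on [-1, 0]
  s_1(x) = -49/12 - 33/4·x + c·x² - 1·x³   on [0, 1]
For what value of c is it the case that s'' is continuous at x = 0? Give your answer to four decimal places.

-5.7500

s_0''(x) = -4 - 15/2·(x + 1), so s_0''(0) = -23/2. On the right, s_1''(0) = 2c, so c = -23/4.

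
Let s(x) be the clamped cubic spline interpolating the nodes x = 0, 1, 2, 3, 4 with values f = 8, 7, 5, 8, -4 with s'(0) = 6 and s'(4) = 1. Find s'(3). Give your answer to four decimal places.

With m_i denoting the second derivative at x_i, h_i = 1, 1, 1, 1, and Δ_i = (y_(i+1) − y_i)/h_i = -1, -2, 3, -12:
  1·m_0 + 4·m_1 + 1·m_2 = 6(Δ_1 - Δ_0) = -6
  1·m_1 + 4·m_2 + 1·m_3 = 6(Δ_2 - Δ_1) = 30
  1·m_2 + 4·m_3 + 1·m_4 = 6(Δ_3 - Δ_2) = -90
Clamped end conditions give two more equations: 2h_0·m_0 + h_0·m_1 = 6(Δ_0 - s'(0)) = -42 and h_3·m_3 + 2h_3·m_4 = 6(s'(4) - Δ_3) = 78.
Hence m_0 = -575/28, m_1 = -13/14, m_2 = 73/4, m_3 = -589/14, m_4 = 1681/28.
On [3, 4], s'(x) = b_3 + 2c_3·(x - 3) + 3d_3·(x - 3)² with b_3 = Δ_3 - h_3(2m_3 + m_4)/6 = -447/56, c_3 = m_3/2 = -589/28, d_3 = (m_4 - m_3)/(6h_3) = 953/56. So s'(3) = -447/56.

-7.9821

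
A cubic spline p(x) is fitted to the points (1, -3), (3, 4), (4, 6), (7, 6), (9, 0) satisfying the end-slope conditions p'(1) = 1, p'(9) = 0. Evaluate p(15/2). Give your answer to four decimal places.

Write M_i for p''(x_i). With h_i = 2, 1, 3, 2 and divided differences Δ_i = 7/2, 2, 0, -3, the continuity of p' gives the tridiagonal system
  2·M_0 + 6·M_1 + 1·M_2 = 6(Δ_1 - Δ_0) = -9
  1·M_1 + 8·M_2 + 3·M_3 = 6(Δ_2 - Δ_1) = -12
  3·M_2 + 10·M_3 + 2·M_4 = 6(Δ_3 - Δ_2) = -18
Clamped end conditions give two more equations: 2h_0·M_0 + h_0·M_1 = 6(Δ_0 - p'(1)) = 15 and h_3·M_3 + 2h_3·M_4 = 6(p'(9) - Δ_3) = 18.
Forward elimination and back-substitution give M_0 = 735/136, M_1 = -225/68, M_2 = 3/68, M_3 = -205/68, M_4 = 817/136.
On [7, 9], p(x) = 6 - 407/136·(x - 7) - 205/136·(x - 7)² + 409/544·(x - 7)³.
With (x - 7) = 1/2: p(15/2) = 18369/4352.

4.2208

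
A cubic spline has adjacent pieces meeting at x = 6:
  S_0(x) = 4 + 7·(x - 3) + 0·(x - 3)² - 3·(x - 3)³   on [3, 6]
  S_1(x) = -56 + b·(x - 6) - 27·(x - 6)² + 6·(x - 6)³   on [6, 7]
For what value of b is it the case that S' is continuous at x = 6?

-74

S_0'(x) = 7 + 0·(x - 3) - 9·(x - 3)², so S_0'(6) = -74. On the right, S_1'(6) = b, so b = -74.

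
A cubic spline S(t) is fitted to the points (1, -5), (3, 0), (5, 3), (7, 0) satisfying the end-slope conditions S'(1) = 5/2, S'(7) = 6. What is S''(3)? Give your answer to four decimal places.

With M_i denoting the second derivative at x_i, h_i = 2, 2, 2, and Δ_i = (y_(i+1) − y_i)/h_i = 5/2, 3/2, -3/2:
  2·M_0 + 8·M_1 + 2·M_2 = 6(Δ_1 - Δ_0) = -6
  2·M_1 + 8·M_2 + 2·M_3 = 6(Δ_2 - Δ_1) = -18
Clamped end conditions give two more equations: 2h_0·M_0 + h_0·M_1 = 6(Δ_0 - S'(1)) = 0 and h_2·M_2 + 2h_2·M_3 = 6(S'(7) - Δ_2) = 45.
Solving: M_0 = -13/30, M_1 = 13/15, M_2 = -181/30, M_3 = 214/15.

0.8667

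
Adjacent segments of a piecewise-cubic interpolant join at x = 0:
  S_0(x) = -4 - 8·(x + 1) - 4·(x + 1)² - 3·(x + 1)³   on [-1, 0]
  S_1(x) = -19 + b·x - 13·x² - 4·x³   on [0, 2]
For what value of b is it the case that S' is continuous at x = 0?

-25

S_0'(x) = -8 - 8·(x + 1) - 9·(x + 1)², so S_0'(0) = -25. On the right, S_1'(0) = b, so b = -25.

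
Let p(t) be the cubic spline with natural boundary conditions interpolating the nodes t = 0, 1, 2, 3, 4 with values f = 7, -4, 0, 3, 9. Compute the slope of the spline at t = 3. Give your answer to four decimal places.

3.7143

With M_i denoting the second derivative at x_i, h_i = 1, 1, 1, 1, and Δ_i = (y_(i+1) − y_i)/h_i = -11, 4, 3, 6:
  1·M_0 + 4·M_1 + 1·M_2 = 6(Δ_1 - Δ_0) = 90
  1·M_1 + 4·M_2 + 1·M_3 = 6(Δ_2 - Δ_1) = -6
  1·M_2 + 4·M_3 + 1·M_4 = 6(Δ_3 - Δ_2) = 18
Natural end conditions: M_0 = M_4 = 0.
Solving: M_0 = 0, M_1 = 174/7, M_2 = -66/7, M_3 = 48/7, M_4 = 0.
On [3, 4], p'(t) = b_3 + 2c_3·(t - 3) + 3d_3·(t - 3)² with b_3 = Δ_3 - h_3(2M_3 + M_4)/6 = 26/7, c_3 = M_3/2 = 24/7, d_3 = (M_4 - M_3)/(6h_3) = -8/7. So p'(3) = 26/7.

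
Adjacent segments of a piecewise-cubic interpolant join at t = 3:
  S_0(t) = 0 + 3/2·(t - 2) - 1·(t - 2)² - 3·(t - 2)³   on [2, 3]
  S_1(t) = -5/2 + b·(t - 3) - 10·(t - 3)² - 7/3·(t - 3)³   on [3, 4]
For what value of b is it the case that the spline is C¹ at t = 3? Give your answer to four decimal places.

S_0'(t) = 3/2 - 2·(t - 2) - 9·(t - 2)², so S_0'(3) = -19/2. On the right, S_1'(3) = b, so b = -19/2.

-9.5000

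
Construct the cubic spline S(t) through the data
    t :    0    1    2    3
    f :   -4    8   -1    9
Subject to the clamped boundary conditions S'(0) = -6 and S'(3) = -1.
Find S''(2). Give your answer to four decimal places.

Put M_i = S'' at the i-th knot. Here h = (1, 1, 1) and Δ = (12, -9, 10), so the interior equations h_(i-1)·M_(i-1) + 2(h_(i-1)+h_i)·M_i + h_i·M_(i+1) = 6(Δ_i − Δ_(i-1)) read
  1·M_0 + 4·M_1 + 1·M_2 = 6(Δ_1 - Δ_0) = -126
  1·M_1 + 4·M_2 + 1·M_3 = 6(Δ_2 - Δ_1) = 114
Clamped end conditions give two more equations: 2h_0·M_0 + h_0·M_1 = 6(Δ_0 - S'(0)) = 108 and h_2·M_2 + 2h_2·M_3 = 6(S'(3) - Δ_2) = -66.
Solving: M_0 = 1328/15, M_1 = -1036/15, M_2 = 926/15, M_3 = -958/15.

61.7333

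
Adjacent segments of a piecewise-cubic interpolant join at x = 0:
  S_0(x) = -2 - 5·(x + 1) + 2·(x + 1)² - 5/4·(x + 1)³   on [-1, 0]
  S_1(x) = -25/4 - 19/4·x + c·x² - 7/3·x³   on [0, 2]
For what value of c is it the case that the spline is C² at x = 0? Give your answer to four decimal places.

S_0''(x) = 4 - 15/2·(x + 1), so S_0''(0) = -7/2. On the right, S_1''(0) = 2c, so c = -7/4.

-1.7500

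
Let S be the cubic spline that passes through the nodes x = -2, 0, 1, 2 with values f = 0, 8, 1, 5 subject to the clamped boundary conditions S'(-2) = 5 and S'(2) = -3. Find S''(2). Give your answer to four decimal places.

With M_i denoting the second derivative at x_i, h_i = 2, 1, 1, and Δ_i = (y_(i+1) − y_i)/h_i = 4, -7, 4:
  2·M_0 + 6·M_1 + 1·M_2 = 6(Δ_1 - Δ_0) = -66
  1·M_1 + 4·M_2 + 1·M_3 = 6(Δ_2 - Δ_1) = 66
Clamped end conditions give two more equations: 2h_0·M_0 + h_0·M_1 = 6(Δ_0 - S'(-2)) = -6 and h_2·M_2 + 2h_2·M_3 = 6(S'(2) - Δ_2) = -42.
Solving: M_0 = 86/11, M_1 = -205/11, M_2 = 332/11, M_3 = -397/11.

-36.0909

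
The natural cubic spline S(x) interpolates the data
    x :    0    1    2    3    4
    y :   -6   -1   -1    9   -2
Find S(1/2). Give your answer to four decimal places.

Let m_i = S''(x_i). Step sizes h_i = 1, 1, 1, 1; slopes of the chords Δ_i = (y_(i+1) - y_i)/h_i = 5, 0, 10, -11.
  1·m_0 + 4·m_1 + 1·m_2 = 6(Δ_1 - Δ_0) = -30
  1·m_1 + 4·m_2 + 1·m_3 = 6(Δ_2 - Δ_1) = 60
  1·m_2 + 4·m_3 + 1·m_4 = 6(Δ_3 - Δ_2) = -126
Natural end conditions: m_0 = m_4 = 0.
Hence m_0 = 0, m_1 = -102/7, m_2 = 198/7, m_3 = -270/7, m_4 = 0.
On [0, 1], S(x) = -6 + 52/7·x + 0·x² - 17/7·x³.
With x = 1/2: S(1/2) = -145/56.

-2.5893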